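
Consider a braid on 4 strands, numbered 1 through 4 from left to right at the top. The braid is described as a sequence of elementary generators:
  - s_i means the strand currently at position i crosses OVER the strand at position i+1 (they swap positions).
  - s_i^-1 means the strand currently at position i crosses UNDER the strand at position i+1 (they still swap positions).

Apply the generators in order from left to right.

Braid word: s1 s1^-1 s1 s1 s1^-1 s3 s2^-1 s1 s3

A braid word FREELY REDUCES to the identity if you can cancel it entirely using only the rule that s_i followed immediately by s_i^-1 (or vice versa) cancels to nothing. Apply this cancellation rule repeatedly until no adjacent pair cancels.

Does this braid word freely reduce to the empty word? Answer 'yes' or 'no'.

Gen 1 (s1): push. Stack: [s1]
Gen 2 (s1^-1): cancels prior s1. Stack: []
Gen 3 (s1): push. Stack: [s1]
Gen 4 (s1): push. Stack: [s1 s1]
Gen 5 (s1^-1): cancels prior s1. Stack: [s1]
Gen 6 (s3): push. Stack: [s1 s3]
Gen 7 (s2^-1): push. Stack: [s1 s3 s2^-1]
Gen 8 (s1): push. Stack: [s1 s3 s2^-1 s1]
Gen 9 (s3): push. Stack: [s1 s3 s2^-1 s1 s3]
Reduced word: s1 s3 s2^-1 s1 s3

Answer: no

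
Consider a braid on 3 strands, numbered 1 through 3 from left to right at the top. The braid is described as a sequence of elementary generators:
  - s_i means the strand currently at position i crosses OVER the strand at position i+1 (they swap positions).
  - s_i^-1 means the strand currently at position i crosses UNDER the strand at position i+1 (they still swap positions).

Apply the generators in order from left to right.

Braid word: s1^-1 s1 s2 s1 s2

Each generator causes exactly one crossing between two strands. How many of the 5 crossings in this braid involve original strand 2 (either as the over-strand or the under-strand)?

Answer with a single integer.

Answer: 4

Derivation:
Gen 1: crossing 1x2. Involves strand 2? yes. Count so far: 1
Gen 2: crossing 2x1. Involves strand 2? yes. Count so far: 2
Gen 3: crossing 2x3. Involves strand 2? yes. Count so far: 3
Gen 4: crossing 1x3. Involves strand 2? no. Count so far: 3
Gen 5: crossing 1x2. Involves strand 2? yes. Count so far: 4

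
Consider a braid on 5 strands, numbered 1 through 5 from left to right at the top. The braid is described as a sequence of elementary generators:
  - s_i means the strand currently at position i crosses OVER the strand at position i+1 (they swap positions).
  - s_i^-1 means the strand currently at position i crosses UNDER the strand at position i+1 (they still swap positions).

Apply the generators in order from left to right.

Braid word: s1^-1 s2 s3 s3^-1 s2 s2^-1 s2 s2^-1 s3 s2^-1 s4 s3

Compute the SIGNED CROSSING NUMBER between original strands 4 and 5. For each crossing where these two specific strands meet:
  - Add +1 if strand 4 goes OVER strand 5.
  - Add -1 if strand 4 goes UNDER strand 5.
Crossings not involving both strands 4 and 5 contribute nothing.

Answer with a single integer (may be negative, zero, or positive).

Gen 1: crossing 1x2. Both 4&5? no. Sum: 0
Gen 2: crossing 1x3. Both 4&5? no. Sum: 0
Gen 3: crossing 1x4. Both 4&5? no. Sum: 0
Gen 4: crossing 4x1. Both 4&5? no. Sum: 0
Gen 5: crossing 3x1. Both 4&5? no. Sum: 0
Gen 6: crossing 1x3. Both 4&5? no. Sum: 0
Gen 7: crossing 3x1. Both 4&5? no. Sum: 0
Gen 8: crossing 1x3. Both 4&5? no. Sum: 0
Gen 9: crossing 1x4. Both 4&5? no. Sum: 0
Gen 10: crossing 3x4. Both 4&5? no. Sum: 0
Gen 11: crossing 1x5. Both 4&5? no. Sum: 0
Gen 12: crossing 3x5. Both 4&5? no. Sum: 0

Answer: 0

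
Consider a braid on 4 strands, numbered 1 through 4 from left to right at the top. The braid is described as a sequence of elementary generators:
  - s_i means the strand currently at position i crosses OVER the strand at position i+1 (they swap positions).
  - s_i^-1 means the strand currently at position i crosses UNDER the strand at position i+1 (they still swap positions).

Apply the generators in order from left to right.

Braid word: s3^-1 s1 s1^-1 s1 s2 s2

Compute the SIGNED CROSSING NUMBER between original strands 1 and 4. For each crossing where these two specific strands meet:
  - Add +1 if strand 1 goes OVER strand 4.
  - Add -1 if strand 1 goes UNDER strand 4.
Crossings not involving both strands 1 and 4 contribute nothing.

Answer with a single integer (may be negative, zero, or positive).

Answer: 0

Derivation:
Gen 1: crossing 3x4. Both 1&4? no. Sum: 0
Gen 2: crossing 1x2. Both 1&4? no. Sum: 0
Gen 3: crossing 2x1. Both 1&4? no. Sum: 0
Gen 4: crossing 1x2. Both 1&4? no. Sum: 0
Gen 5: 1 over 4. Both 1&4? yes. Contrib: +1. Sum: 1
Gen 6: 4 over 1. Both 1&4? yes. Contrib: -1. Sum: 0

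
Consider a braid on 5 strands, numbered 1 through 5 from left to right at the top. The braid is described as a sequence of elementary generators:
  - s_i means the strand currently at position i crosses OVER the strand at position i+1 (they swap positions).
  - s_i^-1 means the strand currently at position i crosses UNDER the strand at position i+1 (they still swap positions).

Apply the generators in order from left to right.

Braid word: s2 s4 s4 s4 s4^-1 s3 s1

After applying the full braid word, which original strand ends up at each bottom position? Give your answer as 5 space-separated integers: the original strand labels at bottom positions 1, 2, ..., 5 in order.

Gen 1 (s2): strand 2 crosses over strand 3. Perm now: [1 3 2 4 5]
Gen 2 (s4): strand 4 crosses over strand 5. Perm now: [1 3 2 5 4]
Gen 3 (s4): strand 5 crosses over strand 4. Perm now: [1 3 2 4 5]
Gen 4 (s4): strand 4 crosses over strand 5. Perm now: [1 3 2 5 4]
Gen 5 (s4^-1): strand 5 crosses under strand 4. Perm now: [1 3 2 4 5]
Gen 6 (s3): strand 2 crosses over strand 4. Perm now: [1 3 4 2 5]
Gen 7 (s1): strand 1 crosses over strand 3. Perm now: [3 1 4 2 5]

Answer: 3 1 4 2 5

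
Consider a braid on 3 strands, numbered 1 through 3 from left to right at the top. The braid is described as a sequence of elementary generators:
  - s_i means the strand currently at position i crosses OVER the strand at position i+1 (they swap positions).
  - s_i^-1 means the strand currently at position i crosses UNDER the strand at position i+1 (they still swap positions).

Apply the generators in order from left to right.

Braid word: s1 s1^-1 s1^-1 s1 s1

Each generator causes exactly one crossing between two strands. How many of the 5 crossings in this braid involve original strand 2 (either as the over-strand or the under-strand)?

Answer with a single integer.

Answer: 5

Derivation:
Gen 1: crossing 1x2. Involves strand 2? yes. Count so far: 1
Gen 2: crossing 2x1. Involves strand 2? yes. Count so far: 2
Gen 3: crossing 1x2. Involves strand 2? yes. Count so far: 3
Gen 4: crossing 2x1. Involves strand 2? yes. Count so far: 4
Gen 5: crossing 1x2. Involves strand 2? yes. Count so far: 5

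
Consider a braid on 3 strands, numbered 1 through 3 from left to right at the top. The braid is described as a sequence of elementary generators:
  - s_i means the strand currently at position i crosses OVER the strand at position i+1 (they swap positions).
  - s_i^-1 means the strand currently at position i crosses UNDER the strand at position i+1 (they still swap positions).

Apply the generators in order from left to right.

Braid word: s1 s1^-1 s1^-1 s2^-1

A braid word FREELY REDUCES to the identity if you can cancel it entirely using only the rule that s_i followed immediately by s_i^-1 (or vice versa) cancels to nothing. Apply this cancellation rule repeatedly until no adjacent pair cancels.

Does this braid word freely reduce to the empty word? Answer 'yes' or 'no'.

Answer: no

Derivation:
Gen 1 (s1): push. Stack: [s1]
Gen 2 (s1^-1): cancels prior s1. Stack: []
Gen 3 (s1^-1): push. Stack: [s1^-1]
Gen 4 (s2^-1): push. Stack: [s1^-1 s2^-1]
Reduced word: s1^-1 s2^-1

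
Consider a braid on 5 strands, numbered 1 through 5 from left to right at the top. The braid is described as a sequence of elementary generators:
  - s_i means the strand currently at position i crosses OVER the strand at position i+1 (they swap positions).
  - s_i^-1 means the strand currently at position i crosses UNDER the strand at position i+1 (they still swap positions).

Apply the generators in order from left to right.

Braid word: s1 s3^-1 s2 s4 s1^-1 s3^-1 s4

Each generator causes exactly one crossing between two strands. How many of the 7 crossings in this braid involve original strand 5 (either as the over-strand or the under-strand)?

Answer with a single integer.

Gen 1: crossing 1x2. Involves strand 5? no. Count so far: 0
Gen 2: crossing 3x4. Involves strand 5? no. Count so far: 0
Gen 3: crossing 1x4. Involves strand 5? no. Count so far: 0
Gen 4: crossing 3x5. Involves strand 5? yes. Count so far: 1
Gen 5: crossing 2x4. Involves strand 5? no. Count so far: 1
Gen 6: crossing 1x5. Involves strand 5? yes. Count so far: 2
Gen 7: crossing 1x3. Involves strand 5? no. Count so far: 2

Answer: 2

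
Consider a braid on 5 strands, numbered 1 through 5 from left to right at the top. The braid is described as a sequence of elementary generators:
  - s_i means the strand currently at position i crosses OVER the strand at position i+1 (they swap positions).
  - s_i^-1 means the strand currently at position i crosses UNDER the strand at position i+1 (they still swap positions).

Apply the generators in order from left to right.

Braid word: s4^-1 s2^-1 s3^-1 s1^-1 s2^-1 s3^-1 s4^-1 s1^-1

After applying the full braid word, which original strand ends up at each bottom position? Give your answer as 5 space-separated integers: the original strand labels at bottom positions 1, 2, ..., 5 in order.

Answer: 5 3 2 4 1

Derivation:
Gen 1 (s4^-1): strand 4 crosses under strand 5. Perm now: [1 2 3 5 4]
Gen 2 (s2^-1): strand 2 crosses under strand 3. Perm now: [1 3 2 5 4]
Gen 3 (s3^-1): strand 2 crosses under strand 5. Perm now: [1 3 5 2 4]
Gen 4 (s1^-1): strand 1 crosses under strand 3. Perm now: [3 1 5 2 4]
Gen 5 (s2^-1): strand 1 crosses under strand 5. Perm now: [3 5 1 2 4]
Gen 6 (s3^-1): strand 1 crosses under strand 2. Perm now: [3 5 2 1 4]
Gen 7 (s4^-1): strand 1 crosses under strand 4. Perm now: [3 5 2 4 1]
Gen 8 (s1^-1): strand 3 crosses under strand 5. Perm now: [5 3 2 4 1]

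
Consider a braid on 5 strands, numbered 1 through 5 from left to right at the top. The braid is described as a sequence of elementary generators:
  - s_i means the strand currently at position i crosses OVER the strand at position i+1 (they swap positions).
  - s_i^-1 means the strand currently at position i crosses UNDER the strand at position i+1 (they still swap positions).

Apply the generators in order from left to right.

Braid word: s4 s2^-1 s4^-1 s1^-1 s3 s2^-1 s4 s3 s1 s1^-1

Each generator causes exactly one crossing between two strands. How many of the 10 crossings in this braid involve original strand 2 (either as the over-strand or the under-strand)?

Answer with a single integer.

Answer: 3

Derivation:
Gen 1: crossing 4x5. Involves strand 2? no. Count so far: 0
Gen 2: crossing 2x3. Involves strand 2? yes. Count so far: 1
Gen 3: crossing 5x4. Involves strand 2? no. Count so far: 1
Gen 4: crossing 1x3. Involves strand 2? no. Count so far: 1
Gen 5: crossing 2x4. Involves strand 2? yes. Count so far: 2
Gen 6: crossing 1x4. Involves strand 2? no. Count so far: 2
Gen 7: crossing 2x5. Involves strand 2? yes. Count so far: 3
Gen 8: crossing 1x5. Involves strand 2? no. Count so far: 3
Gen 9: crossing 3x4. Involves strand 2? no. Count so far: 3
Gen 10: crossing 4x3. Involves strand 2? no. Count so far: 3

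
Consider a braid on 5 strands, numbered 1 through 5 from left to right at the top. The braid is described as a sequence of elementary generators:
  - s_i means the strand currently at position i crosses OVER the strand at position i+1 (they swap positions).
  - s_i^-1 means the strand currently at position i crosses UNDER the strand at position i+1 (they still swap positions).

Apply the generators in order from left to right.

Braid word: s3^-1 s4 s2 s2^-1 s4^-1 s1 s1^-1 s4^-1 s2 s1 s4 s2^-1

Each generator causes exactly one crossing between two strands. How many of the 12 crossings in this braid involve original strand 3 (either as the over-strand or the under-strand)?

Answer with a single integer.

Answer: 5

Derivation:
Gen 1: crossing 3x4. Involves strand 3? yes. Count so far: 1
Gen 2: crossing 3x5. Involves strand 3? yes. Count so far: 2
Gen 3: crossing 2x4. Involves strand 3? no. Count so far: 2
Gen 4: crossing 4x2. Involves strand 3? no. Count so far: 2
Gen 5: crossing 5x3. Involves strand 3? yes. Count so far: 3
Gen 6: crossing 1x2. Involves strand 3? no. Count so far: 3
Gen 7: crossing 2x1. Involves strand 3? no. Count so far: 3
Gen 8: crossing 3x5. Involves strand 3? yes. Count so far: 4
Gen 9: crossing 2x4. Involves strand 3? no. Count so far: 4
Gen 10: crossing 1x4. Involves strand 3? no. Count so far: 4
Gen 11: crossing 5x3. Involves strand 3? yes. Count so far: 5
Gen 12: crossing 1x2. Involves strand 3? no. Count so far: 5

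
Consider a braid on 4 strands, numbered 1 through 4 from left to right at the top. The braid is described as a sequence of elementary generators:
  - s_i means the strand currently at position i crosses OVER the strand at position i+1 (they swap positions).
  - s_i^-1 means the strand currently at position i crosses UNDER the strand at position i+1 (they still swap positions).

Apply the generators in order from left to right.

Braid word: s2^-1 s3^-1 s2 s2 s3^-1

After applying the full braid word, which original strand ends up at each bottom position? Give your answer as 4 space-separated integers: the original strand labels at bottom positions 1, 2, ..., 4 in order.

Gen 1 (s2^-1): strand 2 crosses under strand 3. Perm now: [1 3 2 4]
Gen 2 (s3^-1): strand 2 crosses under strand 4. Perm now: [1 3 4 2]
Gen 3 (s2): strand 3 crosses over strand 4. Perm now: [1 4 3 2]
Gen 4 (s2): strand 4 crosses over strand 3. Perm now: [1 3 4 2]
Gen 5 (s3^-1): strand 4 crosses under strand 2. Perm now: [1 3 2 4]

Answer: 1 3 2 4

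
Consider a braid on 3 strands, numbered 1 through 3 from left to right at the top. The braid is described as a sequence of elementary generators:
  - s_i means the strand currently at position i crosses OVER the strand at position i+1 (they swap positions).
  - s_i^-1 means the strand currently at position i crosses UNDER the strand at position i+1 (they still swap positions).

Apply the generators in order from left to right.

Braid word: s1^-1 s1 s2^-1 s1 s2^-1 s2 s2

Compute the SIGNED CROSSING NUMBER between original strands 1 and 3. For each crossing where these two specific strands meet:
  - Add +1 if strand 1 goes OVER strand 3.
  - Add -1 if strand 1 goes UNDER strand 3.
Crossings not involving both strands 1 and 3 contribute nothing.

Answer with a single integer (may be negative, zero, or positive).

Answer: 1

Derivation:
Gen 1: crossing 1x2. Both 1&3? no. Sum: 0
Gen 2: crossing 2x1. Both 1&3? no. Sum: 0
Gen 3: crossing 2x3. Both 1&3? no. Sum: 0
Gen 4: 1 over 3. Both 1&3? yes. Contrib: +1. Sum: 1
Gen 5: crossing 1x2. Both 1&3? no. Sum: 1
Gen 6: crossing 2x1. Both 1&3? no. Sum: 1
Gen 7: crossing 1x2. Both 1&3? no. Sum: 1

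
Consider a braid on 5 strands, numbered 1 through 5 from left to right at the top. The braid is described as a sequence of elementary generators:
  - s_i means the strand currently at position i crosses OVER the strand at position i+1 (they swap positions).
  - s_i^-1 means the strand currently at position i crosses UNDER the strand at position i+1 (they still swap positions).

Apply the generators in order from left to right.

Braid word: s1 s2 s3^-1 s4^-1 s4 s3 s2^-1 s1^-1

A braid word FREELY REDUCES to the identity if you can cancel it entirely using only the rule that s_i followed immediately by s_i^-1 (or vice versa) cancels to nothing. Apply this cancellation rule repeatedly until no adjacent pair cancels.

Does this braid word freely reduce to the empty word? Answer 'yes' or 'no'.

Answer: yes

Derivation:
Gen 1 (s1): push. Stack: [s1]
Gen 2 (s2): push. Stack: [s1 s2]
Gen 3 (s3^-1): push. Stack: [s1 s2 s3^-1]
Gen 4 (s4^-1): push. Stack: [s1 s2 s3^-1 s4^-1]
Gen 5 (s4): cancels prior s4^-1. Stack: [s1 s2 s3^-1]
Gen 6 (s3): cancels prior s3^-1. Stack: [s1 s2]
Gen 7 (s2^-1): cancels prior s2. Stack: [s1]
Gen 8 (s1^-1): cancels prior s1. Stack: []
Reduced word: (empty)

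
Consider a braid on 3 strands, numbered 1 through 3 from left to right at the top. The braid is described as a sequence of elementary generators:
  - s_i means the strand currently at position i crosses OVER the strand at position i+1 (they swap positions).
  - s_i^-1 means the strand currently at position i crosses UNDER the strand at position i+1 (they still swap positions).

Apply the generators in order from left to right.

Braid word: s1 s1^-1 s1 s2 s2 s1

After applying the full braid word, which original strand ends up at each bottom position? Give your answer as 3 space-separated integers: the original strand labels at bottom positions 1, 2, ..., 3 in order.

Answer: 1 2 3

Derivation:
Gen 1 (s1): strand 1 crosses over strand 2. Perm now: [2 1 3]
Gen 2 (s1^-1): strand 2 crosses under strand 1. Perm now: [1 2 3]
Gen 3 (s1): strand 1 crosses over strand 2. Perm now: [2 1 3]
Gen 4 (s2): strand 1 crosses over strand 3. Perm now: [2 3 1]
Gen 5 (s2): strand 3 crosses over strand 1. Perm now: [2 1 3]
Gen 6 (s1): strand 2 crosses over strand 1. Perm now: [1 2 3]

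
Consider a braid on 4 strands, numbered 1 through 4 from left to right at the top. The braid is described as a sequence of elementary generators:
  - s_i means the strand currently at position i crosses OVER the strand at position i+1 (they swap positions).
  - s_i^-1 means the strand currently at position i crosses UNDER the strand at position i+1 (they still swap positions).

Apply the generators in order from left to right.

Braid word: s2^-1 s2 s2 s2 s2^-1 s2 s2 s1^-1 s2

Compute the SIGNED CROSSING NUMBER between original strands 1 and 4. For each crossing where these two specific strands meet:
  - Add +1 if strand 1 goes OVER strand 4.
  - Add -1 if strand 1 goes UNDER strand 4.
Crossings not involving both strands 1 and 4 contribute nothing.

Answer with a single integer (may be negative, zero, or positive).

Gen 1: crossing 2x3. Both 1&4? no. Sum: 0
Gen 2: crossing 3x2. Both 1&4? no. Sum: 0
Gen 3: crossing 2x3. Both 1&4? no. Sum: 0
Gen 4: crossing 3x2. Both 1&4? no. Sum: 0
Gen 5: crossing 2x3. Both 1&4? no. Sum: 0
Gen 6: crossing 3x2. Both 1&4? no. Sum: 0
Gen 7: crossing 2x3. Both 1&4? no. Sum: 0
Gen 8: crossing 1x3. Both 1&4? no. Sum: 0
Gen 9: crossing 1x2. Both 1&4? no. Sum: 0

Answer: 0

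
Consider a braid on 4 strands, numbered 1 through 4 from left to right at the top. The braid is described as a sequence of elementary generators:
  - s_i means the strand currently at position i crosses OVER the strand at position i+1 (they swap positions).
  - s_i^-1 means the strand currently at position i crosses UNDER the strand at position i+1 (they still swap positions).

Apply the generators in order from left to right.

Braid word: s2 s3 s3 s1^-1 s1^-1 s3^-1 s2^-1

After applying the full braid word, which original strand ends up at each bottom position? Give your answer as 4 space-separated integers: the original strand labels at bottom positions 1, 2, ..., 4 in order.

Gen 1 (s2): strand 2 crosses over strand 3. Perm now: [1 3 2 4]
Gen 2 (s3): strand 2 crosses over strand 4. Perm now: [1 3 4 2]
Gen 3 (s3): strand 4 crosses over strand 2. Perm now: [1 3 2 4]
Gen 4 (s1^-1): strand 1 crosses under strand 3. Perm now: [3 1 2 4]
Gen 5 (s1^-1): strand 3 crosses under strand 1. Perm now: [1 3 2 4]
Gen 6 (s3^-1): strand 2 crosses under strand 4. Perm now: [1 3 4 2]
Gen 7 (s2^-1): strand 3 crosses under strand 4. Perm now: [1 4 3 2]

Answer: 1 4 3 2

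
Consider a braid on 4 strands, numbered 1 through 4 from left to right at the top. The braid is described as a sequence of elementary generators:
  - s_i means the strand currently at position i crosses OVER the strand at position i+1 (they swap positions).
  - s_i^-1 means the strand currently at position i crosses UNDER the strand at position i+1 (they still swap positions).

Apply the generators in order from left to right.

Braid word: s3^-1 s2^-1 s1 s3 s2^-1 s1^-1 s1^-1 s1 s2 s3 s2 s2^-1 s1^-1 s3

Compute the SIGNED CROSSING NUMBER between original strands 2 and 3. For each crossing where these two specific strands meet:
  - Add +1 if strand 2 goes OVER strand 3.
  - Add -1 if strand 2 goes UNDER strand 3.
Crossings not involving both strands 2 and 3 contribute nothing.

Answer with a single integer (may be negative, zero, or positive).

Gen 1: crossing 3x4. Both 2&3? no. Sum: 0
Gen 2: crossing 2x4. Both 2&3? no. Sum: 0
Gen 3: crossing 1x4. Both 2&3? no. Sum: 0
Gen 4: 2 over 3. Both 2&3? yes. Contrib: +1. Sum: 1
Gen 5: crossing 1x3. Both 2&3? no. Sum: 1
Gen 6: crossing 4x3. Both 2&3? no. Sum: 1
Gen 7: crossing 3x4. Both 2&3? no. Sum: 1
Gen 8: crossing 4x3. Both 2&3? no. Sum: 1
Gen 9: crossing 4x1. Both 2&3? no. Sum: 1
Gen 10: crossing 4x2. Both 2&3? no. Sum: 1
Gen 11: crossing 1x2. Both 2&3? no. Sum: 1
Gen 12: crossing 2x1. Both 2&3? no. Sum: 1
Gen 13: crossing 3x1. Both 2&3? no. Sum: 1
Gen 14: crossing 2x4. Both 2&3? no. Sum: 1

Answer: 1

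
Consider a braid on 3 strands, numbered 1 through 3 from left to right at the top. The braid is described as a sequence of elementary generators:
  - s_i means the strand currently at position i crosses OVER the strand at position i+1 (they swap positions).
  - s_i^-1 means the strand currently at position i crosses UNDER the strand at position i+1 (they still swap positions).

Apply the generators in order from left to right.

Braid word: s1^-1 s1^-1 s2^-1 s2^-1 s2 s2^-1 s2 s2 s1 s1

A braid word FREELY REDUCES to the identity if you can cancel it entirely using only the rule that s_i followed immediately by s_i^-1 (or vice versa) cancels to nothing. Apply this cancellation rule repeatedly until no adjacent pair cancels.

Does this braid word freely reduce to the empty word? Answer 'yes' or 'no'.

Gen 1 (s1^-1): push. Stack: [s1^-1]
Gen 2 (s1^-1): push. Stack: [s1^-1 s1^-1]
Gen 3 (s2^-1): push. Stack: [s1^-1 s1^-1 s2^-1]
Gen 4 (s2^-1): push. Stack: [s1^-1 s1^-1 s2^-1 s2^-1]
Gen 5 (s2): cancels prior s2^-1. Stack: [s1^-1 s1^-1 s2^-1]
Gen 6 (s2^-1): push. Stack: [s1^-1 s1^-1 s2^-1 s2^-1]
Gen 7 (s2): cancels prior s2^-1. Stack: [s1^-1 s1^-1 s2^-1]
Gen 8 (s2): cancels prior s2^-1. Stack: [s1^-1 s1^-1]
Gen 9 (s1): cancels prior s1^-1. Stack: [s1^-1]
Gen 10 (s1): cancels prior s1^-1. Stack: []
Reduced word: (empty)

Answer: yes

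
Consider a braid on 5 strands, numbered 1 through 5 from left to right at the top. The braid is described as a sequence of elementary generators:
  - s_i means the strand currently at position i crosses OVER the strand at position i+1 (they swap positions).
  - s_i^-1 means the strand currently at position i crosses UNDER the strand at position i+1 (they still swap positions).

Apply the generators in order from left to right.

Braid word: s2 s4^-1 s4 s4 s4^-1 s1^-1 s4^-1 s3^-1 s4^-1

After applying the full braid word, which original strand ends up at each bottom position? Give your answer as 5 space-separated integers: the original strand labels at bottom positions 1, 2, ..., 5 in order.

Answer: 3 1 5 4 2

Derivation:
Gen 1 (s2): strand 2 crosses over strand 3. Perm now: [1 3 2 4 5]
Gen 2 (s4^-1): strand 4 crosses under strand 5. Perm now: [1 3 2 5 4]
Gen 3 (s4): strand 5 crosses over strand 4. Perm now: [1 3 2 4 5]
Gen 4 (s4): strand 4 crosses over strand 5. Perm now: [1 3 2 5 4]
Gen 5 (s4^-1): strand 5 crosses under strand 4. Perm now: [1 3 2 4 5]
Gen 6 (s1^-1): strand 1 crosses under strand 3. Perm now: [3 1 2 4 5]
Gen 7 (s4^-1): strand 4 crosses under strand 5. Perm now: [3 1 2 5 4]
Gen 8 (s3^-1): strand 2 crosses under strand 5. Perm now: [3 1 5 2 4]
Gen 9 (s4^-1): strand 2 crosses under strand 4. Perm now: [3 1 5 4 2]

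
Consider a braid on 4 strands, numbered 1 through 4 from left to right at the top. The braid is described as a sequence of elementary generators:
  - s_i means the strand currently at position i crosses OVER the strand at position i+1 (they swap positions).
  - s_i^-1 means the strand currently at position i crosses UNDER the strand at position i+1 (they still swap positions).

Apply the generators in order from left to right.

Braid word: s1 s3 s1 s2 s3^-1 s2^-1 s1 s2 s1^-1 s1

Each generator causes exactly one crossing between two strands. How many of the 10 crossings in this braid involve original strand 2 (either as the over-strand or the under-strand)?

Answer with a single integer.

Gen 1: crossing 1x2. Involves strand 2? yes. Count so far: 1
Gen 2: crossing 3x4. Involves strand 2? no. Count so far: 1
Gen 3: crossing 2x1. Involves strand 2? yes. Count so far: 2
Gen 4: crossing 2x4. Involves strand 2? yes. Count so far: 3
Gen 5: crossing 2x3. Involves strand 2? yes. Count so far: 4
Gen 6: crossing 4x3. Involves strand 2? no. Count so far: 4
Gen 7: crossing 1x3. Involves strand 2? no. Count so far: 4
Gen 8: crossing 1x4. Involves strand 2? no. Count so far: 4
Gen 9: crossing 3x4. Involves strand 2? no. Count so far: 4
Gen 10: crossing 4x3. Involves strand 2? no. Count so far: 4

Answer: 4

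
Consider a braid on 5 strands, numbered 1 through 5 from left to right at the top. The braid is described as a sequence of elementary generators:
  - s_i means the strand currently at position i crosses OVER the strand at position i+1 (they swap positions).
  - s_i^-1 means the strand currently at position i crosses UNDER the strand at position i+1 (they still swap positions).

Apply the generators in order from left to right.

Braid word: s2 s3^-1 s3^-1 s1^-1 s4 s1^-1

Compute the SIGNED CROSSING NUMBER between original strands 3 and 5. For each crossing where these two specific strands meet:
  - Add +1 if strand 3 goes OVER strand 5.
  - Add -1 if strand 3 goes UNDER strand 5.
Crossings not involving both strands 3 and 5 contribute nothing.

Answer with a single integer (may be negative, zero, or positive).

Answer: 0

Derivation:
Gen 1: crossing 2x3. Both 3&5? no. Sum: 0
Gen 2: crossing 2x4. Both 3&5? no. Sum: 0
Gen 3: crossing 4x2. Both 3&5? no. Sum: 0
Gen 4: crossing 1x3. Both 3&5? no. Sum: 0
Gen 5: crossing 4x5. Both 3&5? no. Sum: 0
Gen 6: crossing 3x1. Both 3&5? no. Sum: 0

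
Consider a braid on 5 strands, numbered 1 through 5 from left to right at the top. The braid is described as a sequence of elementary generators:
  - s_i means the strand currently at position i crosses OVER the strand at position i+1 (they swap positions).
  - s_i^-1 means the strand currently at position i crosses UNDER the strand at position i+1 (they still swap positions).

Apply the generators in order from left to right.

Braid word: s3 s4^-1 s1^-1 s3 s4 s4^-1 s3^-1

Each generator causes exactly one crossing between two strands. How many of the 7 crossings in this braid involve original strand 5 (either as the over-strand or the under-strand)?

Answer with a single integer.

Gen 1: crossing 3x4. Involves strand 5? no. Count so far: 0
Gen 2: crossing 3x5. Involves strand 5? yes. Count so far: 1
Gen 3: crossing 1x2. Involves strand 5? no. Count so far: 1
Gen 4: crossing 4x5. Involves strand 5? yes. Count so far: 2
Gen 5: crossing 4x3. Involves strand 5? no. Count so far: 2
Gen 6: crossing 3x4. Involves strand 5? no. Count so far: 2
Gen 7: crossing 5x4. Involves strand 5? yes. Count so far: 3

Answer: 3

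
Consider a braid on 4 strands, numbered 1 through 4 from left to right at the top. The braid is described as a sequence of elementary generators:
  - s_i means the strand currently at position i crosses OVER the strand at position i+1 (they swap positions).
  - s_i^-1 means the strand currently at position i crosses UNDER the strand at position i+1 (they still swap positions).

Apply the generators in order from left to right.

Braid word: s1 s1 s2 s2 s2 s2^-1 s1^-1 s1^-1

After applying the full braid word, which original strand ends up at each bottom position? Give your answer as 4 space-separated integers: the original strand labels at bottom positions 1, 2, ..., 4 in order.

Gen 1 (s1): strand 1 crosses over strand 2. Perm now: [2 1 3 4]
Gen 2 (s1): strand 2 crosses over strand 1. Perm now: [1 2 3 4]
Gen 3 (s2): strand 2 crosses over strand 3. Perm now: [1 3 2 4]
Gen 4 (s2): strand 3 crosses over strand 2. Perm now: [1 2 3 4]
Gen 5 (s2): strand 2 crosses over strand 3. Perm now: [1 3 2 4]
Gen 6 (s2^-1): strand 3 crosses under strand 2. Perm now: [1 2 3 4]
Gen 7 (s1^-1): strand 1 crosses under strand 2. Perm now: [2 1 3 4]
Gen 8 (s1^-1): strand 2 crosses under strand 1. Perm now: [1 2 3 4]

Answer: 1 2 3 4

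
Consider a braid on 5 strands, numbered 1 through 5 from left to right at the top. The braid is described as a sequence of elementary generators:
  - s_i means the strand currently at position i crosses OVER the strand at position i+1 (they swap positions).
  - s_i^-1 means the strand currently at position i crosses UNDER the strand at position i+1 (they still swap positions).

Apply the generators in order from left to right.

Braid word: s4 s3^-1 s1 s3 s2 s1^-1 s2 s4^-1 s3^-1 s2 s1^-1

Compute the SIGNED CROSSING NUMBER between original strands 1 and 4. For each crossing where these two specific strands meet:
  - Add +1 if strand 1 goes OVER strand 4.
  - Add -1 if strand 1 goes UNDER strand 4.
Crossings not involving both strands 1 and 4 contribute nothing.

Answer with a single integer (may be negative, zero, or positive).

Gen 1: crossing 4x5. Both 1&4? no. Sum: 0
Gen 2: crossing 3x5. Both 1&4? no. Sum: 0
Gen 3: crossing 1x2. Both 1&4? no. Sum: 0
Gen 4: crossing 5x3. Both 1&4? no. Sum: 0
Gen 5: crossing 1x3. Both 1&4? no. Sum: 0
Gen 6: crossing 2x3. Both 1&4? no. Sum: 0
Gen 7: crossing 2x1. Both 1&4? no. Sum: 0
Gen 8: crossing 5x4. Both 1&4? no. Sum: 0
Gen 9: crossing 2x4. Both 1&4? no. Sum: 0
Gen 10: 1 over 4. Both 1&4? yes. Contrib: +1. Sum: 1
Gen 11: crossing 3x4. Both 1&4? no. Sum: 1

Answer: 1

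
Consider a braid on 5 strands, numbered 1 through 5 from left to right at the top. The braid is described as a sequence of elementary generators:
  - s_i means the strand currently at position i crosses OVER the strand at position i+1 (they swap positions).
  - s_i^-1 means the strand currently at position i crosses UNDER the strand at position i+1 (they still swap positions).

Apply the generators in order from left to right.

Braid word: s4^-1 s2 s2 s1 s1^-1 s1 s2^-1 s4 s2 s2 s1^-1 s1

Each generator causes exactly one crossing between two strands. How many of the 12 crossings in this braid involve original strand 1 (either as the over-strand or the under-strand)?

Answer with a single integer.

Gen 1: crossing 4x5. Involves strand 1? no. Count so far: 0
Gen 2: crossing 2x3. Involves strand 1? no. Count so far: 0
Gen 3: crossing 3x2. Involves strand 1? no. Count so far: 0
Gen 4: crossing 1x2. Involves strand 1? yes. Count so far: 1
Gen 5: crossing 2x1. Involves strand 1? yes. Count so far: 2
Gen 6: crossing 1x2. Involves strand 1? yes. Count so far: 3
Gen 7: crossing 1x3. Involves strand 1? yes. Count so far: 4
Gen 8: crossing 5x4. Involves strand 1? no. Count so far: 4
Gen 9: crossing 3x1. Involves strand 1? yes. Count so far: 5
Gen 10: crossing 1x3. Involves strand 1? yes. Count so far: 6
Gen 11: crossing 2x3. Involves strand 1? no. Count so far: 6
Gen 12: crossing 3x2. Involves strand 1? no. Count so far: 6

Answer: 6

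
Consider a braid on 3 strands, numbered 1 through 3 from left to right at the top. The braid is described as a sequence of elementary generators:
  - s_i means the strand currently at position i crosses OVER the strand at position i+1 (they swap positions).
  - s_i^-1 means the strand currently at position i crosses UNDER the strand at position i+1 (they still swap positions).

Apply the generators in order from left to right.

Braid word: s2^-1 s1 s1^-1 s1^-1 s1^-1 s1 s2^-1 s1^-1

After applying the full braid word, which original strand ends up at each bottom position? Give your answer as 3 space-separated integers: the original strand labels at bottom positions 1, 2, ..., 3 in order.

Gen 1 (s2^-1): strand 2 crosses under strand 3. Perm now: [1 3 2]
Gen 2 (s1): strand 1 crosses over strand 3. Perm now: [3 1 2]
Gen 3 (s1^-1): strand 3 crosses under strand 1. Perm now: [1 3 2]
Gen 4 (s1^-1): strand 1 crosses under strand 3. Perm now: [3 1 2]
Gen 5 (s1^-1): strand 3 crosses under strand 1. Perm now: [1 3 2]
Gen 6 (s1): strand 1 crosses over strand 3. Perm now: [3 1 2]
Gen 7 (s2^-1): strand 1 crosses under strand 2. Perm now: [3 2 1]
Gen 8 (s1^-1): strand 3 crosses under strand 2. Perm now: [2 3 1]

Answer: 2 3 1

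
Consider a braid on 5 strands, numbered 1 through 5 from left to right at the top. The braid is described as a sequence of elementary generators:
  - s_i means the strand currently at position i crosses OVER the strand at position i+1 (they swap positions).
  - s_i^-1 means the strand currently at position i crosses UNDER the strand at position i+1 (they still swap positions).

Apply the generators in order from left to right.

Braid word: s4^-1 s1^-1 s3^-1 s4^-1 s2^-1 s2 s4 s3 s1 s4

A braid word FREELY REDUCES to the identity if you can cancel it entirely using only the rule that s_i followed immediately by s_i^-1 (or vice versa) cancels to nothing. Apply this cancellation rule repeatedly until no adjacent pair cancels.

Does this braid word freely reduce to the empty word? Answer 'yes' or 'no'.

Answer: yes

Derivation:
Gen 1 (s4^-1): push. Stack: [s4^-1]
Gen 2 (s1^-1): push. Stack: [s4^-1 s1^-1]
Gen 3 (s3^-1): push. Stack: [s4^-1 s1^-1 s3^-1]
Gen 4 (s4^-1): push. Stack: [s4^-1 s1^-1 s3^-1 s4^-1]
Gen 5 (s2^-1): push. Stack: [s4^-1 s1^-1 s3^-1 s4^-1 s2^-1]
Gen 6 (s2): cancels prior s2^-1. Stack: [s4^-1 s1^-1 s3^-1 s4^-1]
Gen 7 (s4): cancels prior s4^-1. Stack: [s4^-1 s1^-1 s3^-1]
Gen 8 (s3): cancels prior s3^-1. Stack: [s4^-1 s1^-1]
Gen 9 (s1): cancels prior s1^-1. Stack: [s4^-1]
Gen 10 (s4): cancels prior s4^-1. Stack: []
Reduced word: (empty)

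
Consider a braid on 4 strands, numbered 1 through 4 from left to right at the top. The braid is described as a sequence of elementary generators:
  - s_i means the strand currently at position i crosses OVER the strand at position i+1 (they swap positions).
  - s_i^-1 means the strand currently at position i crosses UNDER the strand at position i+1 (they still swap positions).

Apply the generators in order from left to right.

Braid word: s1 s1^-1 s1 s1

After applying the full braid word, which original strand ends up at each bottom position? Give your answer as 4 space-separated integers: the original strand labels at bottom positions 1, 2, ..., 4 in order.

Answer: 1 2 3 4

Derivation:
Gen 1 (s1): strand 1 crosses over strand 2. Perm now: [2 1 3 4]
Gen 2 (s1^-1): strand 2 crosses under strand 1. Perm now: [1 2 3 4]
Gen 3 (s1): strand 1 crosses over strand 2. Perm now: [2 1 3 4]
Gen 4 (s1): strand 2 crosses over strand 1. Perm now: [1 2 3 4]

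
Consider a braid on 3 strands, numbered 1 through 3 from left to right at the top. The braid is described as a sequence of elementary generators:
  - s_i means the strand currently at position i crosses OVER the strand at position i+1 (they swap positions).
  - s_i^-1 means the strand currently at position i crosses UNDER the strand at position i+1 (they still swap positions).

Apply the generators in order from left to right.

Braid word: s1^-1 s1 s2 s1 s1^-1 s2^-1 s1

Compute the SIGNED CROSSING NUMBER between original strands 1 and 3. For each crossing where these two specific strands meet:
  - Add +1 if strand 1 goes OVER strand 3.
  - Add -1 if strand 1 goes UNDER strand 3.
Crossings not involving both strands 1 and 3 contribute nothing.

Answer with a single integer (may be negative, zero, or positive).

Answer: 2

Derivation:
Gen 1: crossing 1x2. Both 1&3? no. Sum: 0
Gen 2: crossing 2x1. Both 1&3? no. Sum: 0
Gen 3: crossing 2x3. Both 1&3? no. Sum: 0
Gen 4: 1 over 3. Both 1&3? yes. Contrib: +1. Sum: 1
Gen 5: 3 under 1. Both 1&3? yes. Contrib: +1. Sum: 2
Gen 6: crossing 3x2. Both 1&3? no. Sum: 2
Gen 7: crossing 1x2. Both 1&3? no. Sum: 2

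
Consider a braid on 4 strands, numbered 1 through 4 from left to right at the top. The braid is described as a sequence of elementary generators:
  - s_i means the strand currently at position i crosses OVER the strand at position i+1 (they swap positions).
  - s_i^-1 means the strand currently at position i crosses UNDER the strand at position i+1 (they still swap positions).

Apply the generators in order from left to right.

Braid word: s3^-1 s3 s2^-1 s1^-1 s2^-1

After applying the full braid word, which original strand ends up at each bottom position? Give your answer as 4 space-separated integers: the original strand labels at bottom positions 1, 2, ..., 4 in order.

Gen 1 (s3^-1): strand 3 crosses under strand 4. Perm now: [1 2 4 3]
Gen 2 (s3): strand 4 crosses over strand 3. Perm now: [1 2 3 4]
Gen 3 (s2^-1): strand 2 crosses under strand 3. Perm now: [1 3 2 4]
Gen 4 (s1^-1): strand 1 crosses under strand 3. Perm now: [3 1 2 4]
Gen 5 (s2^-1): strand 1 crosses under strand 2. Perm now: [3 2 1 4]

Answer: 3 2 1 4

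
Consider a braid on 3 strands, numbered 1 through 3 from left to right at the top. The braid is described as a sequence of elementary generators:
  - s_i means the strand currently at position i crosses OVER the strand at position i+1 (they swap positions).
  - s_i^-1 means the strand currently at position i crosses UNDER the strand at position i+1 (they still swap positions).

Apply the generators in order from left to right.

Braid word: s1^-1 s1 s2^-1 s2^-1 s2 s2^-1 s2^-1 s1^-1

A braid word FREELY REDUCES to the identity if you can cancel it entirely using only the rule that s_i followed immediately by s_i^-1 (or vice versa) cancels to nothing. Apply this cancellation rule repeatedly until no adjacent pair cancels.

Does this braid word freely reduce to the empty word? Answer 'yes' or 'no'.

Answer: no

Derivation:
Gen 1 (s1^-1): push. Stack: [s1^-1]
Gen 2 (s1): cancels prior s1^-1. Stack: []
Gen 3 (s2^-1): push. Stack: [s2^-1]
Gen 4 (s2^-1): push. Stack: [s2^-1 s2^-1]
Gen 5 (s2): cancels prior s2^-1. Stack: [s2^-1]
Gen 6 (s2^-1): push. Stack: [s2^-1 s2^-1]
Gen 7 (s2^-1): push. Stack: [s2^-1 s2^-1 s2^-1]
Gen 8 (s1^-1): push. Stack: [s2^-1 s2^-1 s2^-1 s1^-1]
Reduced word: s2^-1 s2^-1 s2^-1 s1^-1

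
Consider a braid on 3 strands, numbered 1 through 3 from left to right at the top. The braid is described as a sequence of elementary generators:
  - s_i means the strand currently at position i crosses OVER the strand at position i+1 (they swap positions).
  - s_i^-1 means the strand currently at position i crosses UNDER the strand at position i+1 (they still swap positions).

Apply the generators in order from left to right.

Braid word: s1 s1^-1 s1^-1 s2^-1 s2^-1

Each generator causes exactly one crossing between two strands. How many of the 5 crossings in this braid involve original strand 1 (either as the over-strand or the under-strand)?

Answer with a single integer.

Gen 1: crossing 1x2. Involves strand 1? yes. Count so far: 1
Gen 2: crossing 2x1. Involves strand 1? yes. Count so far: 2
Gen 3: crossing 1x2. Involves strand 1? yes. Count so far: 3
Gen 4: crossing 1x3. Involves strand 1? yes. Count so far: 4
Gen 5: crossing 3x1. Involves strand 1? yes. Count so far: 5

Answer: 5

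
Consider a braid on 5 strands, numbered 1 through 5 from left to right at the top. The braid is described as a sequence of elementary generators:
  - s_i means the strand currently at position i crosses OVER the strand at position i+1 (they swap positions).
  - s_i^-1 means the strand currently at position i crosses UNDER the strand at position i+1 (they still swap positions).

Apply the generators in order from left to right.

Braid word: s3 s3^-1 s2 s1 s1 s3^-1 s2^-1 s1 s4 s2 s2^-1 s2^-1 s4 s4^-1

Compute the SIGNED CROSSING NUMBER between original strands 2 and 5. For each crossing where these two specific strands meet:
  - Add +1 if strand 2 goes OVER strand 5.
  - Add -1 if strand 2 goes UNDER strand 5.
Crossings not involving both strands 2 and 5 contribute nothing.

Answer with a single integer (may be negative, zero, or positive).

Answer: -1

Derivation:
Gen 1: crossing 3x4. Both 2&5? no. Sum: 0
Gen 2: crossing 4x3. Both 2&5? no. Sum: 0
Gen 3: crossing 2x3. Both 2&5? no. Sum: 0
Gen 4: crossing 1x3. Both 2&5? no. Sum: 0
Gen 5: crossing 3x1. Both 2&5? no. Sum: 0
Gen 6: crossing 2x4. Both 2&5? no. Sum: 0
Gen 7: crossing 3x4. Both 2&5? no. Sum: 0
Gen 8: crossing 1x4. Both 2&5? no. Sum: 0
Gen 9: 2 over 5. Both 2&5? yes. Contrib: +1. Sum: 1
Gen 10: crossing 1x3. Both 2&5? no. Sum: 1
Gen 11: crossing 3x1. Both 2&5? no. Sum: 1
Gen 12: crossing 1x3. Both 2&5? no. Sum: 1
Gen 13: 5 over 2. Both 2&5? yes. Contrib: -1. Sum: 0
Gen 14: 2 under 5. Both 2&5? yes. Contrib: -1. Sum: -1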